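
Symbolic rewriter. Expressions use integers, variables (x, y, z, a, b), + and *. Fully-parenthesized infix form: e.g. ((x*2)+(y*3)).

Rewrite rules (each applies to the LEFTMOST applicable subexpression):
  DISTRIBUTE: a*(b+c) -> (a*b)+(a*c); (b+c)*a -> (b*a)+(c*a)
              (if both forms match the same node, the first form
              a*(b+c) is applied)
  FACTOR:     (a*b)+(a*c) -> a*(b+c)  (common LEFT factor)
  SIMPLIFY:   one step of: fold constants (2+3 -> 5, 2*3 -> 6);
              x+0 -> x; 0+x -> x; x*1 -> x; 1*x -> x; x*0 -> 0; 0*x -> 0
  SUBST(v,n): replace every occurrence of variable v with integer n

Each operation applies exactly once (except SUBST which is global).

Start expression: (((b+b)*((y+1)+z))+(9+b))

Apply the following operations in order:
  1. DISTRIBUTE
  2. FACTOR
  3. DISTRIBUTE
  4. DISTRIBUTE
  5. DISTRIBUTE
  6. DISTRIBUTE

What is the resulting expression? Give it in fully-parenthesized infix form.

Start: (((b+b)*((y+1)+z))+(9+b))
Apply DISTRIBUTE at L (target: ((b+b)*((y+1)+z))): (((b+b)*((y+1)+z))+(9+b)) -> ((((b+b)*(y+1))+((b+b)*z))+(9+b))
Apply FACTOR at L (target: (((b+b)*(y+1))+((b+b)*z))): ((((b+b)*(y+1))+((b+b)*z))+(9+b)) -> (((b+b)*((y+1)+z))+(9+b))
Apply DISTRIBUTE at L (target: ((b+b)*((y+1)+z))): (((b+b)*((y+1)+z))+(9+b)) -> ((((b+b)*(y+1))+((b+b)*z))+(9+b))
Apply DISTRIBUTE at LL (target: ((b+b)*(y+1))): ((((b+b)*(y+1))+((b+b)*z))+(9+b)) -> (((((b+b)*y)+((b+b)*1))+((b+b)*z))+(9+b))
Apply DISTRIBUTE at LLL (target: ((b+b)*y)): (((((b+b)*y)+((b+b)*1))+((b+b)*z))+(9+b)) -> (((((b*y)+(b*y))+((b+b)*1))+((b+b)*z))+(9+b))
Apply DISTRIBUTE at LLR (target: ((b+b)*1)): (((((b*y)+(b*y))+((b+b)*1))+((b+b)*z))+(9+b)) -> (((((b*y)+(b*y))+((b*1)+(b*1)))+((b+b)*z))+(9+b))

Answer: (((((b*y)+(b*y))+((b*1)+(b*1)))+((b+b)*z))+(9+b))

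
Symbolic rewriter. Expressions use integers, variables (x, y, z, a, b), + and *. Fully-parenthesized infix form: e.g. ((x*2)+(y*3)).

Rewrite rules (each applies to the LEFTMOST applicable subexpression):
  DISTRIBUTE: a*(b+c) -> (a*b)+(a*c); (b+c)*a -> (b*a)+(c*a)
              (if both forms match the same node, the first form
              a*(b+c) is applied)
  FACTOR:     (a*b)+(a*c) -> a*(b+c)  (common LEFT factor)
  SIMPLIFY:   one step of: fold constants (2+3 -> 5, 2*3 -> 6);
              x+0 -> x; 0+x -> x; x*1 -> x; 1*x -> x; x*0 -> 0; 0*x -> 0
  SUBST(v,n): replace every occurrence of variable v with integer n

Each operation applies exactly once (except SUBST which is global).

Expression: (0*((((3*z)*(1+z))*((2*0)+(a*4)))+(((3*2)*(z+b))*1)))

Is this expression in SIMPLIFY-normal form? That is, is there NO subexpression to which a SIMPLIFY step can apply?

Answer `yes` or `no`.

Expression: (0*((((3*z)*(1+z))*((2*0)+(a*4)))+(((3*2)*(z+b))*1)))
Scanning for simplifiable subexpressions (pre-order)...
  at root: (0*((((3*z)*(1+z))*((2*0)+(a*4)))+(((3*2)*(z+b))*1))) (SIMPLIFIABLE)
  at R: ((((3*z)*(1+z))*((2*0)+(a*4)))+(((3*2)*(z+b))*1)) (not simplifiable)
  at RL: (((3*z)*(1+z))*((2*0)+(a*4))) (not simplifiable)
  at RLL: ((3*z)*(1+z)) (not simplifiable)
  at RLLL: (3*z) (not simplifiable)
  at RLLR: (1+z) (not simplifiable)
  at RLR: ((2*0)+(a*4)) (not simplifiable)
  at RLRL: (2*0) (SIMPLIFIABLE)
  at RLRR: (a*4) (not simplifiable)
  at RR: (((3*2)*(z+b))*1) (SIMPLIFIABLE)
  at RRL: ((3*2)*(z+b)) (not simplifiable)
  at RRLL: (3*2) (SIMPLIFIABLE)
  at RRLR: (z+b) (not simplifiable)
Found simplifiable subexpr at path root: (0*((((3*z)*(1+z))*((2*0)+(a*4)))+(((3*2)*(z+b))*1)))
One SIMPLIFY step would give: 0
-> NOT in normal form.

Answer: no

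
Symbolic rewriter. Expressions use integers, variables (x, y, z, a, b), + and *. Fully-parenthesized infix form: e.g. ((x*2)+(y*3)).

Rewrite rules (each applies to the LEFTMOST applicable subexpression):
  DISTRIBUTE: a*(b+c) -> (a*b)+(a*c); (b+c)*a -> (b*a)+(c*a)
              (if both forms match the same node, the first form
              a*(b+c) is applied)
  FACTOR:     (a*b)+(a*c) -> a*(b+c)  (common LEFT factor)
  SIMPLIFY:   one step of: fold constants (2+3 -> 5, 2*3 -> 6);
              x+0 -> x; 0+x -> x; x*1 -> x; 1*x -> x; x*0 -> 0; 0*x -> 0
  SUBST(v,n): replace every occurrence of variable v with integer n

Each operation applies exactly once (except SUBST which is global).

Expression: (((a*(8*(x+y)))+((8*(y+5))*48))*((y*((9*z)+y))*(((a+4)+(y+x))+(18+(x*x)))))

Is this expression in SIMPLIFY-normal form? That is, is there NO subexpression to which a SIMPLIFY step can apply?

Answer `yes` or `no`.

Expression: (((a*(8*(x+y)))+((8*(y+5))*48))*((y*((9*z)+y))*(((a+4)+(y+x))+(18+(x*x)))))
Scanning for simplifiable subexpressions (pre-order)...
  at root: (((a*(8*(x+y)))+((8*(y+5))*48))*((y*((9*z)+y))*(((a+4)+(y+x))+(18+(x*x))))) (not simplifiable)
  at L: ((a*(8*(x+y)))+((8*(y+5))*48)) (not simplifiable)
  at LL: (a*(8*(x+y))) (not simplifiable)
  at LLR: (8*(x+y)) (not simplifiable)
  at LLRR: (x+y) (not simplifiable)
  at LR: ((8*(y+5))*48) (not simplifiable)
  at LRL: (8*(y+5)) (not simplifiable)
  at LRLR: (y+5) (not simplifiable)
  at R: ((y*((9*z)+y))*(((a+4)+(y+x))+(18+(x*x)))) (not simplifiable)
  at RL: (y*((9*z)+y)) (not simplifiable)
  at RLR: ((9*z)+y) (not simplifiable)
  at RLRL: (9*z) (not simplifiable)
  at RR: (((a+4)+(y+x))+(18+(x*x))) (not simplifiable)
  at RRL: ((a+4)+(y+x)) (not simplifiable)
  at RRLL: (a+4) (not simplifiable)
  at RRLR: (y+x) (not simplifiable)
  at RRR: (18+(x*x)) (not simplifiable)
  at RRRR: (x*x) (not simplifiable)
Result: no simplifiable subexpression found -> normal form.

Answer: yes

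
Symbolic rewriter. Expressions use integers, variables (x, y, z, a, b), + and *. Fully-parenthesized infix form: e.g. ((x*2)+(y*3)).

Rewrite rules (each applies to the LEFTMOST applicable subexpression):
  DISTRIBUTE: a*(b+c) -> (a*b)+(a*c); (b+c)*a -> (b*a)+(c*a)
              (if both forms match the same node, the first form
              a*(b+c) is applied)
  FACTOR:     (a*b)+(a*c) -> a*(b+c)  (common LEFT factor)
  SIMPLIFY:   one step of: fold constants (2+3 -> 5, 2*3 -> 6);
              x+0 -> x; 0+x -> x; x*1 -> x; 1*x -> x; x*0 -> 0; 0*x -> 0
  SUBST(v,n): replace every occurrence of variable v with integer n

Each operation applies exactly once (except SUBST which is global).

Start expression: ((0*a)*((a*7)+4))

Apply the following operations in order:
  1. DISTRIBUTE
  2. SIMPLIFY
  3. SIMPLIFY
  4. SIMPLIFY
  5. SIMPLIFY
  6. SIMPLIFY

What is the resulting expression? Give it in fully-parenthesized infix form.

Start: ((0*a)*((a*7)+4))
Apply DISTRIBUTE at root (target: ((0*a)*((a*7)+4))): ((0*a)*((a*7)+4)) -> (((0*a)*(a*7))+((0*a)*4))
Apply SIMPLIFY at LL (target: (0*a)): (((0*a)*(a*7))+((0*a)*4)) -> ((0*(a*7))+((0*a)*4))
Apply SIMPLIFY at L (target: (0*(a*7))): ((0*(a*7))+((0*a)*4)) -> (0+((0*a)*4))
Apply SIMPLIFY at root (target: (0+((0*a)*4))): (0+((0*a)*4)) -> ((0*a)*4)
Apply SIMPLIFY at L (target: (0*a)): ((0*a)*4) -> (0*4)
Apply SIMPLIFY at root (target: (0*4)): (0*4) -> 0

Answer: 0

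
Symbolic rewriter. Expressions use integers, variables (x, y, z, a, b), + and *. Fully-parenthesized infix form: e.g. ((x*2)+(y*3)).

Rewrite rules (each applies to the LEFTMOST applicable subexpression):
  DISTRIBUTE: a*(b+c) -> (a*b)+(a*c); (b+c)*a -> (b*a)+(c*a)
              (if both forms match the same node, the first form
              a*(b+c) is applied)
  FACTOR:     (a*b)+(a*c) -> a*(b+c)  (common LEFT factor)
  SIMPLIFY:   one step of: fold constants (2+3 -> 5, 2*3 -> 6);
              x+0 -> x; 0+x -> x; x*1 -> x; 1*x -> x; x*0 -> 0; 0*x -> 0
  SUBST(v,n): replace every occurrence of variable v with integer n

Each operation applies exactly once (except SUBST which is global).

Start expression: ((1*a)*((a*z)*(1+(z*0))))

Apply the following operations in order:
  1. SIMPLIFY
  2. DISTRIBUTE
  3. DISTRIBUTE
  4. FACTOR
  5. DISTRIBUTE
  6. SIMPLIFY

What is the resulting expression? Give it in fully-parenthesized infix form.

Answer: ((a*(a*z))+(a*((a*z)*(z*0))))

Derivation:
Start: ((1*a)*((a*z)*(1+(z*0))))
Apply SIMPLIFY at L (target: (1*a)): ((1*a)*((a*z)*(1+(z*0)))) -> (a*((a*z)*(1+(z*0))))
Apply DISTRIBUTE at R (target: ((a*z)*(1+(z*0)))): (a*((a*z)*(1+(z*0)))) -> (a*(((a*z)*1)+((a*z)*(z*0))))
Apply DISTRIBUTE at root (target: (a*(((a*z)*1)+((a*z)*(z*0))))): (a*(((a*z)*1)+((a*z)*(z*0)))) -> ((a*((a*z)*1))+(a*((a*z)*(z*0))))
Apply FACTOR at root (target: ((a*((a*z)*1))+(a*((a*z)*(z*0))))): ((a*((a*z)*1))+(a*((a*z)*(z*0)))) -> (a*(((a*z)*1)+((a*z)*(z*0))))
Apply DISTRIBUTE at root (target: (a*(((a*z)*1)+((a*z)*(z*0))))): (a*(((a*z)*1)+((a*z)*(z*0)))) -> ((a*((a*z)*1))+(a*((a*z)*(z*0))))
Apply SIMPLIFY at LR (target: ((a*z)*1)): ((a*((a*z)*1))+(a*((a*z)*(z*0)))) -> ((a*(a*z))+(a*((a*z)*(z*0))))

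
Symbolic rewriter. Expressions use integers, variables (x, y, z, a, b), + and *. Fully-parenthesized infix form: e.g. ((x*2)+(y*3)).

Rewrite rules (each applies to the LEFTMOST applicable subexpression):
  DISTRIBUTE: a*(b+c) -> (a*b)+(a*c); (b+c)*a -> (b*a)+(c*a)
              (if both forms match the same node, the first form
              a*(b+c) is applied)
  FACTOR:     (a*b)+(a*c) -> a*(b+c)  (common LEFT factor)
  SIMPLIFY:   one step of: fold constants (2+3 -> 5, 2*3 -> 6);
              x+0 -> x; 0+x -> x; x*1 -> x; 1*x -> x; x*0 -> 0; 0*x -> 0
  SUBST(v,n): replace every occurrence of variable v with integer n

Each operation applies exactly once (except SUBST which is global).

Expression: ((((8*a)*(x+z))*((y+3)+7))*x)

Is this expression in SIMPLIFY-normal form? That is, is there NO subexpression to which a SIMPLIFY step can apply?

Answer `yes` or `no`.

Answer: yes

Derivation:
Expression: ((((8*a)*(x+z))*((y+3)+7))*x)
Scanning for simplifiable subexpressions (pre-order)...
  at root: ((((8*a)*(x+z))*((y+3)+7))*x) (not simplifiable)
  at L: (((8*a)*(x+z))*((y+3)+7)) (not simplifiable)
  at LL: ((8*a)*(x+z)) (not simplifiable)
  at LLL: (8*a) (not simplifiable)
  at LLR: (x+z) (not simplifiable)
  at LR: ((y+3)+7) (not simplifiable)
  at LRL: (y+3) (not simplifiable)
Result: no simplifiable subexpression found -> normal form.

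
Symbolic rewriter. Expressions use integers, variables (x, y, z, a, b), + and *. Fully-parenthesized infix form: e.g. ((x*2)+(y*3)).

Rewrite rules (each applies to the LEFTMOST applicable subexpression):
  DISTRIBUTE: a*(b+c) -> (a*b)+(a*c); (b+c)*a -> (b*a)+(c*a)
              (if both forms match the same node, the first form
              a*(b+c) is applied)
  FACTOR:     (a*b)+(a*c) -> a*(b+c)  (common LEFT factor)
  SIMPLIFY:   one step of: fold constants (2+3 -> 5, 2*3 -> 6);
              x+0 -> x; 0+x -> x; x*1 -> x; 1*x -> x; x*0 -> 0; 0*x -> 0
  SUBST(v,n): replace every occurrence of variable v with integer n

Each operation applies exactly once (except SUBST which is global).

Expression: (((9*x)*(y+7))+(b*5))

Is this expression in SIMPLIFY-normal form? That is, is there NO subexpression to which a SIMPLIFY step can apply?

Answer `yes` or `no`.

Expression: (((9*x)*(y+7))+(b*5))
Scanning for simplifiable subexpressions (pre-order)...
  at root: (((9*x)*(y+7))+(b*5)) (not simplifiable)
  at L: ((9*x)*(y+7)) (not simplifiable)
  at LL: (9*x) (not simplifiable)
  at LR: (y+7) (not simplifiable)
  at R: (b*5) (not simplifiable)
Result: no simplifiable subexpression found -> normal form.

Answer: yes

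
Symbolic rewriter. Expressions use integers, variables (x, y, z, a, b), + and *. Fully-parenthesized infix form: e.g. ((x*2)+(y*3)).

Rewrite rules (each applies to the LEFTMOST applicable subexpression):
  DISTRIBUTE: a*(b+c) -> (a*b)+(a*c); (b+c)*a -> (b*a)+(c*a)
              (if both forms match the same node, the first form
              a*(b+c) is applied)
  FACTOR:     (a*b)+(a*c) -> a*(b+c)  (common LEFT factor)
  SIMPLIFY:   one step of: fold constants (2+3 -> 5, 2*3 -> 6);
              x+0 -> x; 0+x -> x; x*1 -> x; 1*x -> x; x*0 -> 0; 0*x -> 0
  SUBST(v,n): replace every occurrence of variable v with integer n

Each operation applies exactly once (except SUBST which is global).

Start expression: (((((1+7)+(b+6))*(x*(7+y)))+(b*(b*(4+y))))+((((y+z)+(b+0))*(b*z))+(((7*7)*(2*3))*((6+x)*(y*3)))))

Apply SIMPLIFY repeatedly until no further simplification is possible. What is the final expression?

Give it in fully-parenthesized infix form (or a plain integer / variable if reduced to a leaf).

Answer: ((((8+(b+6))*(x*(7+y)))+(b*(b*(4+y))))+((((y+z)+b)*(b*z))+(294*((6+x)*(y*3)))))

Derivation:
Start: (((((1+7)+(b+6))*(x*(7+y)))+(b*(b*(4+y))))+((((y+z)+(b+0))*(b*z))+(((7*7)*(2*3))*((6+x)*(y*3)))))
Step 1: at LLLL: (1+7) -> 8; overall: (((((1+7)+(b+6))*(x*(7+y)))+(b*(b*(4+y))))+((((y+z)+(b+0))*(b*z))+(((7*7)*(2*3))*((6+x)*(y*3))))) -> ((((8+(b+6))*(x*(7+y)))+(b*(b*(4+y))))+((((y+z)+(b+0))*(b*z))+(((7*7)*(2*3))*((6+x)*(y*3)))))
Step 2: at RLLR: (b+0) -> b; overall: ((((8+(b+6))*(x*(7+y)))+(b*(b*(4+y))))+((((y+z)+(b+0))*(b*z))+(((7*7)*(2*3))*((6+x)*(y*3))))) -> ((((8+(b+6))*(x*(7+y)))+(b*(b*(4+y))))+((((y+z)+b)*(b*z))+(((7*7)*(2*3))*((6+x)*(y*3)))))
Step 3: at RRLL: (7*7) -> 49; overall: ((((8+(b+6))*(x*(7+y)))+(b*(b*(4+y))))+((((y+z)+b)*(b*z))+(((7*7)*(2*3))*((6+x)*(y*3))))) -> ((((8+(b+6))*(x*(7+y)))+(b*(b*(4+y))))+((((y+z)+b)*(b*z))+((49*(2*3))*((6+x)*(y*3)))))
Step 4: at RRLR: (2*3) -> 6; overall: ((((8+(b+6))*(x*(7+y)))+(b*(b*(4+y))))+((((y+z)+b)*(b*z))+((49*(2*3))*((6+x)*(y*3))))) -> ((((8+(b+6))*(x*(7+y)))+(b*(b*(4+y))))+((((y+z)+b)*(b*z))+((49*6)*((6+x)*(y*3)))))
Step 5: at RRL: (49*6) -> 294; overall: ((((8+(b+6))*(x*(7+y)))+(b*(b*(4+y))))+((((y+z)+b)*(b*z))+((49*6)*((6+x)*(y*3))))) -> ((((8+(b+6))*(x*(7+y)))+(b*(b*(4+y))))+((((y+z)+b)*(b*z))+(294*((6+x)*(y*3)))))
Fixed point: ((((8+(b+6))*(x*(7+y)))+(b*(b*(4+y))))+((((y+z)+b)*(b*z))+(294*((6+x)*(y*3)))))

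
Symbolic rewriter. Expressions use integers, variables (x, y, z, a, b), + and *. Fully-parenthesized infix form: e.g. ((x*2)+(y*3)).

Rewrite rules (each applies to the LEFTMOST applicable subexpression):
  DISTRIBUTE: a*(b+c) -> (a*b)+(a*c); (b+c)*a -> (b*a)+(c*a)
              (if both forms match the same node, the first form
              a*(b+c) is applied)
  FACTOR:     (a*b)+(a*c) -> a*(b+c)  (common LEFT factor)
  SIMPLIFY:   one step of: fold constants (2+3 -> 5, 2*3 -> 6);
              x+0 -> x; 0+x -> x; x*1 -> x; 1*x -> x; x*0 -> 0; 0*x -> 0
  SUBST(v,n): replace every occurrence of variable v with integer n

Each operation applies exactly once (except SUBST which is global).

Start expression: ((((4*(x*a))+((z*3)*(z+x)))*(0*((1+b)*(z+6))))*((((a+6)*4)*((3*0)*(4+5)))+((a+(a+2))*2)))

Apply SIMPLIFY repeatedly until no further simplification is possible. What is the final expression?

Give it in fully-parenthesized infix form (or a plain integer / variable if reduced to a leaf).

Start: ((((4*(x*a))+((z*3)*(z+x)))*(0*((1+b)*(z+6))))*((((a+6)*4)*((3*0)*(4+5)))+((a+(a+2))*2)))
Step 1: at LR: (0*((1+b)*(z+6))) -> 0; overall: ((((4*(x*a))+((z*3)*(z+x)))*(0*((1+b)*(z+6))))*((((a+6)*4)*((3*0)*(4+5)))+((a+(a+2))*2))) -> ((((4*(x*a))+((z*3)*(z+x)))*0)*((((a+6)*4)*((3*0)*(4+5)))+((a+(a+2))*2)))
Step 2: at L: (((4*(x*a))+((z*3)*(z+x)))*0) -> 0; overall: ((((4*(x*a))+((z*3)*(z+x)))*0)*((((a+6)*4)*((3*0)*(4+5)))+((a+(a+2))*2))) -> (0*((((a+6)*4)*((3*0)*(4+5)))+((a+(a+2))*2)))
Step 3: at root: (0*((((a+6)*4)*((3*0)*(4+5)))+((a+(a+2))*2))) -> 0; overall: (0*((((a+6)*4)*((3*0)*(4+5)))+((a+(a+2))*2))) -> 0
Fixed point: 0

Answer: 0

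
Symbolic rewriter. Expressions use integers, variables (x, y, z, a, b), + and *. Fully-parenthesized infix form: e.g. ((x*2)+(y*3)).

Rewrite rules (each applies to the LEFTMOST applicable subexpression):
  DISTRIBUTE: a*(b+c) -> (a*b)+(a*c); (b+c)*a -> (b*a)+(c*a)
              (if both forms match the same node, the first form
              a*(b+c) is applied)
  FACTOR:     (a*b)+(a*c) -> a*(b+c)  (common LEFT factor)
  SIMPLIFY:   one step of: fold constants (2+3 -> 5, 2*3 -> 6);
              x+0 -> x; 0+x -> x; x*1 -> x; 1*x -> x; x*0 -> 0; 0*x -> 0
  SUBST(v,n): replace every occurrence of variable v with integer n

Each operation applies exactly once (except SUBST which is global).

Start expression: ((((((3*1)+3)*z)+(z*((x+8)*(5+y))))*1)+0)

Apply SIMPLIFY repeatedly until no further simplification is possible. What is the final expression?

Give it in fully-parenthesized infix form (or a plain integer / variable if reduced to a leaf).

Start: ((((((3*1)+3)*z)+(z*((x+8)*(5+y))))*1)+0)
Step 1: at root: ((((((3*1)+3)*z)+(z*((x+8)*(5+y))))*1)+0) -> (((((3*1)+3)*z)+(z*((x+8)*(5+y))))*1); overall: ((((((3*1)+3)*z)+(z*((x+8)*(5+y))))*1)+0) -> (((((3*1)+3)*z)+(z*((x+8)*(5+y))))*1)
Step 2: at root: (((((3*1)+3)*z)+(z*((x+8)*(5+y))))*1) -> ((((3*1)+3)*z)+(z*((x+8)*(5+y)))); overall: (((((3*1)+3)*z)+(z*((x+8)*(5+y))))*1) -> ((((3*1)+3)*z)+(z*((x+8)*(5+y))))
Step 3: at LLL: (3*1) -> 3; overall: ((((3*1)+3)*z)+(z*((x+8)*(5+y)))) -> (((3+3)*z)+(z*((x+8)*(5+y))))
Step 4: at LL: (3+3) -> 6; overall: (((3+3)*z)+(z*((x+8)*(5+y)))) -> ((6*z)+(z*((x+8)*(5+y))))
Fixed point: ((6*z)+(z*((x+8)*(5+y))))

Answer: ((6*z)+(z*((x+8)*(5+y))))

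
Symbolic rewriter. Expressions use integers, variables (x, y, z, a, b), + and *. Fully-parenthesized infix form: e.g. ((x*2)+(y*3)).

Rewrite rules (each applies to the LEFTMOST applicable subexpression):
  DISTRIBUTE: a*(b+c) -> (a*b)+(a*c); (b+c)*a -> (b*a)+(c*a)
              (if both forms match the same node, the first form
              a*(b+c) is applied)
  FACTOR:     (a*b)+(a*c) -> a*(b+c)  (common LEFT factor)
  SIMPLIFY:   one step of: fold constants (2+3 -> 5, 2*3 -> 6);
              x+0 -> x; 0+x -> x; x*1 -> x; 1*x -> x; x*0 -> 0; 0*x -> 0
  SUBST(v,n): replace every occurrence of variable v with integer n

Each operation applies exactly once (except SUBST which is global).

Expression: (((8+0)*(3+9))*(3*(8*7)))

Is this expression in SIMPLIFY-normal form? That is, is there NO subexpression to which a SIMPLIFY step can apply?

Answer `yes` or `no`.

Expression: (((8+0)*(3+9))*(3*(8*7)))
Scanning for simplifiable subexpressions (pre-order)...
  at root: (((8+0)*(3+9))*(3*(8*7))) (not simplifiable)
  at L: ((8+0)*(3+9)) (not simplifiable)
  at LL: (8+0) (SIMPLIFIABLE)
  at LR: (3+9) (SIMPLIFIABLE)
  at R: (3*(8*7)) (not simplifiable)
  at RR: (8*7) (SIMPLIFIABLE)
Found simplifiable subexpr at path LL: (8+0)
One SIMPLIFY step would give: ((8*(3+9))*(3*(8*7)))
-> NOT in normal form.

Answer: no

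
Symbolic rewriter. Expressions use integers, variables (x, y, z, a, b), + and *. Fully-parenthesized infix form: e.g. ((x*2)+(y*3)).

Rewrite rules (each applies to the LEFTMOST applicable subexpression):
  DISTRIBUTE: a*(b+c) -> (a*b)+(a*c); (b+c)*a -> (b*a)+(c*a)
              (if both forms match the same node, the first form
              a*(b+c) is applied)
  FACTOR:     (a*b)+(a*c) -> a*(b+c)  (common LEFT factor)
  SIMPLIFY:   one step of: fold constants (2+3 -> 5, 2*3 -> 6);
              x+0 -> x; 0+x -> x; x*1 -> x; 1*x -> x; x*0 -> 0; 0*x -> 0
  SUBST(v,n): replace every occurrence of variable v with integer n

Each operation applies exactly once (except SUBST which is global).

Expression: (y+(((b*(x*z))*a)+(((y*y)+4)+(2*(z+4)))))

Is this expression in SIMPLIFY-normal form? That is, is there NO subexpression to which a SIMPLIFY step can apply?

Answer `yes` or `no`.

Expression: (y+(((b*(x*z))*a)+(((y*y)+4)+(2*(z+4)))))
Scanning for simplifiable subexpressions (pre-order)...
  at root: (y+(((b*(x*z))*a)+(((y*y)+4)+(2*(z+4))))) (not simplifiable)
  at R: (((b*(x*z))*a)+(((y*y)+4)+(2*(z+4)))) (not simplifiable)
  at RL: ((b*(x*z))*a) (not simplifiable)
  at RLL: (b*(x*z)) (not simplifiable)
  at RLLR: (x*z) (not simplifiable)
  at RR: (((y*y)+4)+(2*(z+4))) (not simplifiable)
  at RRL: ((y*y)+4) (not simplifiable)
  at RRLL: (y*y) (not simplifiable)
  at RRR: (2*(z+4)) (not simplifiable)
  at RRRR: (z+4) (not simplifiable)
Result: no simplifiable subexpression found -> normal form.

Answer: yes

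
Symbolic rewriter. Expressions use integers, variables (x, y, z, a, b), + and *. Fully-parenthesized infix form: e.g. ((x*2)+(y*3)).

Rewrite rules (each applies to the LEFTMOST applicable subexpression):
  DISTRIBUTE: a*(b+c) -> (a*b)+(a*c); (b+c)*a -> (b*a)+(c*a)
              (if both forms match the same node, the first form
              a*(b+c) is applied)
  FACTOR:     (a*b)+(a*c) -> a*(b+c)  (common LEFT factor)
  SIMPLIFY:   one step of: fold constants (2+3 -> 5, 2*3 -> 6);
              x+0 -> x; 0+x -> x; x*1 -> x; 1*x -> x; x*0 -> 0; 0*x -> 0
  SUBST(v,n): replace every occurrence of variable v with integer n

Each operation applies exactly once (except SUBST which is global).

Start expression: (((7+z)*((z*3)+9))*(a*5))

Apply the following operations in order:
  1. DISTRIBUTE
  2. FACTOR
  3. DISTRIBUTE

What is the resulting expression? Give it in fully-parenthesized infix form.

Start: (((7+z)*((z*3)+9))*(a*5))
Apply DISTRIBUTE at L (target: ((7+z)*((z*3)+9))): (((7+z)*((z*3)+9))*(a*5)) -> ((((7+z)*(z*3))+((7+z)*9))*(a*5))
Apply FACTOR at L (target: (((7+z)*(z*3))+((7+z)*9))): ((((7+z)*(z*3))+((7+z)*9))*(a*5)) -> (((7+z)*((z*3)+9))*(a*5))
Apply DISTRIBUTE at L (target: ((7+z)*((z*3)+9))): (((7+z)*((z*3)+9))*(a*5)) -> ((((7+z)*(z*3))+((7+z)*9))*(a*5))

Answer: ((((7+z)*(z*3))+((7+z)*9))*(a*5))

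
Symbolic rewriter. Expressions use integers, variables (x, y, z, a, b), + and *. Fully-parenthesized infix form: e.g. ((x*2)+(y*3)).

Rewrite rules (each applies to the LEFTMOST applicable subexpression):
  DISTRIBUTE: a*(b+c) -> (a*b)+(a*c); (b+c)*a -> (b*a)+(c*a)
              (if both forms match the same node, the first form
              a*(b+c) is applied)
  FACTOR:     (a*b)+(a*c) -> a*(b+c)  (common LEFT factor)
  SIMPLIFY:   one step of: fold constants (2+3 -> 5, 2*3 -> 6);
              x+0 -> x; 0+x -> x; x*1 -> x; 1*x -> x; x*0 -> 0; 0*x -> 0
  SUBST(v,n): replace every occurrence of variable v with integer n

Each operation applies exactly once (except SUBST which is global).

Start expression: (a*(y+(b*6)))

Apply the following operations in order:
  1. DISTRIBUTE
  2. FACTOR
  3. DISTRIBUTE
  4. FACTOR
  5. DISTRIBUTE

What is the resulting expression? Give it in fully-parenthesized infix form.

Start: (a*(y+(b*6)))
Apply DISTRIBUTE at root (target: (a*(y+(b*6)))): (a*(y+(b*6))) -> ((a*y)+(a*(b*6)))
Apply FACTOR at root (target: ((a*y)+(a*(b*6)))): ((a*y)+(a*(b*6))) -> (a*(y+(b*6)))
Apply DISTRIBUTE at root (target: (a*(y+(b*6)))): (a*(y+(b*6))) -> ((a*y)+(a*(b*6)))
Apply FACTOR at root (target: ((a*y)+(a*(b*6)))): ((a*y)+(a*(b*6))) -> (a*(y+(b*6)))
Apply DISTRIBUTE at root (target: (a*(y+(b*6)))): (a*(y+(b*6))) -> ((a*y)+(a*(b*6)))

Answer: ((a*y)+(a*(b*6)))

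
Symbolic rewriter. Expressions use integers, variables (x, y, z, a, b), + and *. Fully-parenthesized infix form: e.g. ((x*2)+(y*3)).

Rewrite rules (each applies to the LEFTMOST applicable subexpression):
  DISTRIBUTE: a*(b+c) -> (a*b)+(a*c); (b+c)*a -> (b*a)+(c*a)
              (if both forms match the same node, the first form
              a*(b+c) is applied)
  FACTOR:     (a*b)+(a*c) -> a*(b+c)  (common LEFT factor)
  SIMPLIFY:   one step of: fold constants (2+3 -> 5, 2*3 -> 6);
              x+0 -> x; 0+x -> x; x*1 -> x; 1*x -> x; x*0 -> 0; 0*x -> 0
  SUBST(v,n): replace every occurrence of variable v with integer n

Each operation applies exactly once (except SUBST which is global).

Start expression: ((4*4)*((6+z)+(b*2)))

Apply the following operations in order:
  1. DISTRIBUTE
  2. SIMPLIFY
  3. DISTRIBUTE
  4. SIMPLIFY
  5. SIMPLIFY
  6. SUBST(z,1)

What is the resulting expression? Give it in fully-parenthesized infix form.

Answer: ((96+(16*1))+(16*(b*2)))

Derivation:
Start: ((4*4)*((6+z)+(b*2)))
Apply DISTRIBUTE at root (target: ((4*4)*((6+z)+(b*2)))): ((4*4)*((6+z)+(b*2))) -> (((4*4)*(6+z))+((4*4)*(b*2)))
Apply SIMPLIFY at LL (target: (4*4)): (((4*4)*(6+z))+((4*4)*(b*2))) -> ((16*(6+z))+((4*4)*(b*2)))
Apply DISTRIBUTE at L (target: (16*(6+z))): ((16*(6+z))+((4*4)*(b*2))) -> (((16*6)+(16*z))+((4*4)*(b*2)))
Apply SIMPLIFY at LL (target: (16*6)): (((16*6)+(16*z))+((4*4)*(b*2))) -> ((96+(16*z))+((4*4)*(b*2)))
Apply SIMPLIFY at RL (target: (4*4)): ((96+(16*z))+((4*4)*(b*2))) -> ((96+(16*z))+(16*(b*2)))
Apply SUBST(z,1): ((96+(16*z))+(16*(b*2))) -> ((96+(16*1))+(16*(b*2)))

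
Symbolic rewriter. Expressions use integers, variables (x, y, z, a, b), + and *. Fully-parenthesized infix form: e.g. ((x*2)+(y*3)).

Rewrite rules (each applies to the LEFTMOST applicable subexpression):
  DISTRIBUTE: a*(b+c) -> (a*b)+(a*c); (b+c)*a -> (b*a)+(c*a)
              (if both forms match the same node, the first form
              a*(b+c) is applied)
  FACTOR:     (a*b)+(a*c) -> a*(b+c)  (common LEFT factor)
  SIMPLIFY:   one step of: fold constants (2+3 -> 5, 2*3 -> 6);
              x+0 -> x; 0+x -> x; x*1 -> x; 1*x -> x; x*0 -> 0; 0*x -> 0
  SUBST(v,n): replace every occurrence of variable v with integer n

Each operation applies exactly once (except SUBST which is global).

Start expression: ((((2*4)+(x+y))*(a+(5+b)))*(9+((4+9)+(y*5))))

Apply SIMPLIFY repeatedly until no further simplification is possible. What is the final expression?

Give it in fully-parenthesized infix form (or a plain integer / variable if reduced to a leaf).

Answer: (((8+(x+y))*(a+(5+b)))*(9+(13+(y*5))))

Derivation:
Start: ((((2*4)+(x+y))*(a+(5+b)))*(9+((4+9)+(y*5))))
Step 1: at LLL: (2*4) -> 8; overall: ((((2*4)+(x+y))*(a+(5+b)))*(9+((4+9)+(y*5)))) -> (((8+(x+y))*(a+(5+b)))*(9+((4+9)+(y*5))))
Step 2: at RRL: (4+9) -> 13; overall: (((8+(x+y))*(a+(5+b)))*(9+((4+9)+(y*5)))) -> (((8+(x+y))*(a+(5+b)))*(9+(13+(y*5))))
Fixed point: (((8+(x+y))*(a+(5+b)))*(9+(13+(y*5))))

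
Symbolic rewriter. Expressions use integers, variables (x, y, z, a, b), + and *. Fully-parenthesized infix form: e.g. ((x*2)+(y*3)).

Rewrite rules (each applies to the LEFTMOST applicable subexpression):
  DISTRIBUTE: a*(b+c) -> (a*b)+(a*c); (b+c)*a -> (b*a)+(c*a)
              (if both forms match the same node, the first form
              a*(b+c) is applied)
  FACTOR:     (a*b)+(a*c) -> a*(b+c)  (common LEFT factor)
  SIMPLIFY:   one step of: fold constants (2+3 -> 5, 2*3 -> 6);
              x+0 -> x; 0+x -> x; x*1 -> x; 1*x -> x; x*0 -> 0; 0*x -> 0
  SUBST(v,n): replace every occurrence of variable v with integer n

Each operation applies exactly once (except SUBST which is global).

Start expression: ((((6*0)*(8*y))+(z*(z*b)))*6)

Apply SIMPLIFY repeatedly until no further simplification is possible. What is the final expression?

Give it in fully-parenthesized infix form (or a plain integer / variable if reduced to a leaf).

Start: ((((6*0)*(8*y))+(z*(z*b)))*6)
Step 1: at LLL: (6*0) -> 0; overall: ((((6*0)*(8*y))+(z*(z*b)))*6) -> (((0*(8*y))+(z*(z*b)))*6)
Step 2: at LL: (0*(8*y)) -> 0; overall: (((0*(8*y))+(z*(z*b)))*6) -> ((0+(z*(z*b)))*6)
Step 3: at L: (0+(z*(z*b))) -> (z*(z*b)); overall: ((0+(z*(z*b)))*6) -> ((z*(z*b))*6)
Fixed point: ((z*(z*b))*6)

Answer: ((z*(z*b))*6)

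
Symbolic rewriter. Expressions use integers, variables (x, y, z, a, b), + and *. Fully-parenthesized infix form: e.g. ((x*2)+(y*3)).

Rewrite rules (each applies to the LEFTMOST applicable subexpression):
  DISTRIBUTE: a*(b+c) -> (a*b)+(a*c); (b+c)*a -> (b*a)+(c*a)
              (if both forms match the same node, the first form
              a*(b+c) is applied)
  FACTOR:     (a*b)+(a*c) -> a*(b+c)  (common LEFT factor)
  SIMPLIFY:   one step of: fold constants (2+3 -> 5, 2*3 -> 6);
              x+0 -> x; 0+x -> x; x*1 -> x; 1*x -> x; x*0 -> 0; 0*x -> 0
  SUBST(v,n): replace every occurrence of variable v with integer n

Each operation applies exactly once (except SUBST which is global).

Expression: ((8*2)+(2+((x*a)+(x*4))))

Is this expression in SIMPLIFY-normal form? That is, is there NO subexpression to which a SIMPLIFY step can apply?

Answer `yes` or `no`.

Expression: ((8*2)+(2+((x*a)+(x*4))))
Scanning for simplifiable subexpressions (pre-order)...
  at root: ((8*2)+(2+((x*a)+(x*4)))) (not simplifiable)
  at L: (8*2) (SIMPLIFIABLE)
  at R: (2+((x*a)+(x*4))) (not simplifiable)
  at RR: ((x*a)+(x*4)) (not simplifiable)
  at RRL: (x*a) (not simplifiable)
  at RRR: (x*4) (not simplifiable)
Found simplifiable subexpr at path L: (8*2)
One SIMPLIFY step would give: (16+(2+((x*a)+(x*4))))
-> NOT in normal form.

Answer: no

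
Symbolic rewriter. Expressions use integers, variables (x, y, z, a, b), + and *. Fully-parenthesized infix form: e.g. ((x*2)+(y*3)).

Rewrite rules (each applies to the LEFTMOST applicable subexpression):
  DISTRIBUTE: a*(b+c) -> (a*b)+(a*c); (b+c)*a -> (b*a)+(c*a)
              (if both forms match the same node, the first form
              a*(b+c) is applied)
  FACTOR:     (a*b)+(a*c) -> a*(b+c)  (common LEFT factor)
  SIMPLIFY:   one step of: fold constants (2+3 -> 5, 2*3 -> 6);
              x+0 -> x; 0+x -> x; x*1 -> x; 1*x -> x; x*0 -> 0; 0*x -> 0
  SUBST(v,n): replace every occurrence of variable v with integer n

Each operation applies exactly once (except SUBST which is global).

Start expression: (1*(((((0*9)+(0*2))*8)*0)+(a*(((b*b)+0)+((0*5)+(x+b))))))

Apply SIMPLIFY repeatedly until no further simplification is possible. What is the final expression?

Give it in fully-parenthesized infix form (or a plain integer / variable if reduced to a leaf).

Answer: (a*((b*b)+(x+b)))

Derivation:
Start: (1*(((((0*9)+(0*2))*8)*0)+(a*(((b*b)+0)+((0*5)+(x+b))))))
Step 1: at root: (1*(((((0*9)+(0*2))*8)*0)+(a*(((b*b)+0)+((0*5)+(x+b)))))) -> (((((0*9)+(0*2))*8)*0)+(a*(((b*b)+0)+((0*5)+(x+b))))); overall: (1*(((((0*9)+(0*2))*8)*0)+(a*(((b*b)+0)+((0*5)+(x+b)))))) -> (((((0*9)+(0*2))*8)*0)+(a*(((b*b)+0)+((0*5)+(x+b)))))
Step 2: at L: ((((0*9)+(0*2))*8)*0) -> 0; overall: (((((0*9)+(0*2))*8)*0)+(a*(((b*b)+0)+((0*5)+(x+b))))) -> (0+(a*(((b*b)+0)+((0*5)+(x+b)))))
Step 3: at root: (0+(a*(((b*b)+0)+((0*5)+(x+b))))) -> (a*(((b*b)+0)+((0*5)+(x+b)))); overall: (0+(a*(((b*b)+0)+((0*5)+(x+b))))) -> (a*(((b*b)+0)+((0*5)+(x+b))))
Step 4: at RL: ((b*b)+0) -> (b*b); overall: (a*(((b*b)+0)+((0*5)+(x+b)))) -> (a*((b*b)+((0*5)+(x+b))))
Step 5: at RRL: (0*5) -> 0; overall: (a*((b*b)+((0*5)+(x+b)))) -> (a*((b*b)+(0+(x+b))))
Step 6: at RR: (0+(x+b)) -> (x+b); overall: (a*((b*b)+(0+(x+b)))) -> (a*((b*b)+(x+b)))
Fixed point: (a*((b*b)+(x+b)))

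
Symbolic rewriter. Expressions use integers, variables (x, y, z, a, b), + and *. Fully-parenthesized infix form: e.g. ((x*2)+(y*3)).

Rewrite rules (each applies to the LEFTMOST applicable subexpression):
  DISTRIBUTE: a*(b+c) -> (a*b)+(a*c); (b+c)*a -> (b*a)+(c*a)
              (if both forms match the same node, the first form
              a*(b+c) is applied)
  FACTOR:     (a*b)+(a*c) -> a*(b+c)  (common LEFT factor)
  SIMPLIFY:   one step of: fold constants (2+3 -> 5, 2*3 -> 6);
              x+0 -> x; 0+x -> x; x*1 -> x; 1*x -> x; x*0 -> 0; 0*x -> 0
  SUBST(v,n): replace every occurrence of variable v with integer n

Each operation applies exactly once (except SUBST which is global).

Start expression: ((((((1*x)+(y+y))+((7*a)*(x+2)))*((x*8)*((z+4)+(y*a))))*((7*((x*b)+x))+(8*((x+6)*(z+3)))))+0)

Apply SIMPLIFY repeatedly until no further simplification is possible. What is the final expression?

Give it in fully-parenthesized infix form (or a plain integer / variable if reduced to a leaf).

Answer: ((((x+(y+y))+((7*a)*(x+2)))*((x*8)*((z+4)+(y*a))))*((7*((x*b)+x))+(8*((x+6)*(z+3)))))

Derivation:
Start: ((((((1*x)+(y+y))+((7*a)*(x+2)))*((x*8)*((z+4)+(y*a))))*((7*((x*b)+x))+(8*((x+6)*(z+3)))))+0)
Step 1: at root: ((((((1*x)+(y+y))+((7*a)*(x+2)))*((x*8)*((z+4)+(y*a))))*((7*((x*b)+x))+(8*((x+6)*(z+3)))))+0) -> (((((1*x)+(y+y))+((7*a)*(x+2)))*((x*8)*((z+4)+(y*a))))*((7*((x*b)+x))+(8*((x+6)*(z+3))))); overall: ((((((1*x)+(y+y))+((7*a)*(x+2)))*((x*8)*((z+4)+(y*a))))*((7*((x*b)+x))+(8*((x+6)*(z+3)))))+0) -> (((((1*x)+(y+y))+((7*a)*(x+2)))*((x*8)*((z+4)+(y*a))))*((7*((x*b)+x))+(8*((x+6)*(z+3)))))
Step 2: at LLLL: (1*x) -> x; overall: (((((1*x)+(y+y))+((7*a)*(x+2)))*((x*8)*((z+4)+(y*a))))*((7*((x*b)+x))+(8*((x+6)*(z+3))))) -> ((((x+(y+y))+((7*a)*(x+2)))*((x*8)*((z+4)+(y*a))))*((7*((x*b)+x))+(8*((x+6)*(z+3)))))
Fixed point: ((((x+(y+y))+((7*a)*(x+2)))*((x*8)*((z+4)+(y*a))))*((7*((x*b)+x))+(8*((x+6)*(z+3)))))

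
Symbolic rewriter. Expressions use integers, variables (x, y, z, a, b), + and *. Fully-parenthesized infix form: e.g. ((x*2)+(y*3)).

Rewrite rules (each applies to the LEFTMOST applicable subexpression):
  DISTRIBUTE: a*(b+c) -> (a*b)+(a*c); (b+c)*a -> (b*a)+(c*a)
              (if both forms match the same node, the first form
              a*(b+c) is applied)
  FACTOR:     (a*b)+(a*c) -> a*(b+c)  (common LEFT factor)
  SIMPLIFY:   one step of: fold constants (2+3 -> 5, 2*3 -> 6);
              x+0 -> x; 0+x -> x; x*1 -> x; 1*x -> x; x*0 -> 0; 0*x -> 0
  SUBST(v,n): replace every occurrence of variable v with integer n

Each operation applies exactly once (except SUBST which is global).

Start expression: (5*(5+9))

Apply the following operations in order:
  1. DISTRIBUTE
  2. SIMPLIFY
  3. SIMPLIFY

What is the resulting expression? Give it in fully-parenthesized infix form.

Start: (5*(5+9))
Apply DISTRIBUTE at root (target: (5*(5+9))): (5*(5+9)) -> ((5*5)+(5*9))
Apply SIMPLIFY at L (target: (5*5)): ((5*5)+(5*9)) -> (25+(5*9))
Apply SIMPLIFY at R (target: (5*9)): (25+(5*9)) -> (25+45)

Answer: (25+45)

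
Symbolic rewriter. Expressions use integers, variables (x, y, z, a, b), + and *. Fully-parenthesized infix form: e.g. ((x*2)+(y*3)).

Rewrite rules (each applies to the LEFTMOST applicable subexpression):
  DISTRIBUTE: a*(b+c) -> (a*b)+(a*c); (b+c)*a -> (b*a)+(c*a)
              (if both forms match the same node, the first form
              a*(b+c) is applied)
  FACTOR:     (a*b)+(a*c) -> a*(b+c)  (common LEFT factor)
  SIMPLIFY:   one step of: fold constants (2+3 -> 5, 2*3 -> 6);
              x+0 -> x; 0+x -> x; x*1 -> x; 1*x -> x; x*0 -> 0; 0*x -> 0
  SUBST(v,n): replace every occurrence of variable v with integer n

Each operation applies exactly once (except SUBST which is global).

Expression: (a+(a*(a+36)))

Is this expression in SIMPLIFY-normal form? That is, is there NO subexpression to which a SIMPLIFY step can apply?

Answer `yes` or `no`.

Expression: (a+(a*(a+36)))
Scanning for simplifiable subexpressions (pre-order)...
  at root: (a+(a*(a+36))) (not simplifiable)
  at R: (a*(a+36)) (not simplifiable)
  at RR: (a+36) (not simplifiable)
Result: no simplifiable subexpression found -> normal form.

Answer: yes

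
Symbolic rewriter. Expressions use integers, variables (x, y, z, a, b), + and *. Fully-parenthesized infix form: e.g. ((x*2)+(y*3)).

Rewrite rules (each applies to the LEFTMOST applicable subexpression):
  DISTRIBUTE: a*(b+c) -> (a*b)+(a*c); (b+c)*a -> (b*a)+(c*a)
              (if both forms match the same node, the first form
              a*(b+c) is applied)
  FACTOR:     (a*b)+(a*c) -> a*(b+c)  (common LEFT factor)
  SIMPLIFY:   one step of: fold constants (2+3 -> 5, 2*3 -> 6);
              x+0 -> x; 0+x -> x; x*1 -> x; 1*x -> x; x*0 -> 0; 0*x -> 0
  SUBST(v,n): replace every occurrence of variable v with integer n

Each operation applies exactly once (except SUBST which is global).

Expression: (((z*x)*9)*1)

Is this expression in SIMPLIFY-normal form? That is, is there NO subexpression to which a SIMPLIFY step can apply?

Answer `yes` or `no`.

Expression: (((z*x)*9)*1)
Scanning for simplifiable subexpressions (pre-order)...
  at root: (((z*x)*9)*1) (SIMPLIFIABLE)
  at L: ((z*x)*9) (not simplifiable)
  at LL: (z*x) (not simplifiable)
Found simplifiable subexpr at path root: (((z*x)*9)*1)
One SIMPLIFY step would give: ((z*x)*9)
-> NOT in normal form.

Answer: no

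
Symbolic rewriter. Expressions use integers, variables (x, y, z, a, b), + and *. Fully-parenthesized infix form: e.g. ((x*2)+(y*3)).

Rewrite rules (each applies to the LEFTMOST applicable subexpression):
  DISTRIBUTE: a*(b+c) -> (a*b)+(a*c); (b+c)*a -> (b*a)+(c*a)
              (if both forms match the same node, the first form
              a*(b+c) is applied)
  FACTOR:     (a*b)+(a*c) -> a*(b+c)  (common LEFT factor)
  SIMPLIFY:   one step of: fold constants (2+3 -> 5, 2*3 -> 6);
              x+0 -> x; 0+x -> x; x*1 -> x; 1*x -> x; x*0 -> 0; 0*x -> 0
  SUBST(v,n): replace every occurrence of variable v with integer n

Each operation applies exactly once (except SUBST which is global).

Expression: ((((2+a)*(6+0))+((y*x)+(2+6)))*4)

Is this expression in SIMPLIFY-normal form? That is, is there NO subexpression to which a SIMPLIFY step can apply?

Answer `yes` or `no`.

Expression: ((((2+a)*(6+0))+((y*x)+(2+6)))*4)
Scanning for simplifiable subexpressions (pre-order)...
  at root: ((((2+a)*(6+0))+((y*x)+(2+6)))*4) (not simplifiable)
  at L: (((2+a)*(6+0))+((y*x)+(2+6))) (not simplifiable)
  at LL: ((2+a)*(6+0)) (not simplifiable)
  at LLL: (2+a) (not simplifiable)
  at LLR: (6+0) (SIMPLIFIABLE)
  at LR: ((y*x)+(2+6)) (not simplifiable)
  at LRL: (y*x) (not simplifiable)
  at LRR: (2+6) (SIMPLIFIABLE)
Found simplifiable subexpr at path LLR: (6+0)
One SIMPLIFY step would give: ((((2+a)*6)+((y*x)+(2+6)))*4)
-> NOT in normal form.

Answer: no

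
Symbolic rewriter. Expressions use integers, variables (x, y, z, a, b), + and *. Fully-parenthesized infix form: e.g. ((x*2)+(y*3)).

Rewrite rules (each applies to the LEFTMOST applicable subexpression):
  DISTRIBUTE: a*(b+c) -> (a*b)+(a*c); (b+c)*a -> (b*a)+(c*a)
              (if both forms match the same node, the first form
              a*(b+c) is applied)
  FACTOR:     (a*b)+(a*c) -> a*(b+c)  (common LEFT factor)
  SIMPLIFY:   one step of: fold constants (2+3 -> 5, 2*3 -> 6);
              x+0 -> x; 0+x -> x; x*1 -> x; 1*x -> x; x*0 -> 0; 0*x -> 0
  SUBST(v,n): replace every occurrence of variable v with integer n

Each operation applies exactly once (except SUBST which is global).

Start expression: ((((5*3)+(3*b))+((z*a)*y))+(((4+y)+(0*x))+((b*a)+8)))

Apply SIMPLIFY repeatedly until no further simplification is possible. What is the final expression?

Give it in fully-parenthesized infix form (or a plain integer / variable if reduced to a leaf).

Start: ((((5*3)+(3*b))+((z*a)*y))+(((4+y)+(0*x))+((b*a)+8)))
Step 1: at LLL: (5*3) -> 15; overall: ((((5*3)+(3*b))+((z*a)*y))+(((4+y)+(0*x))+((b*a)+8))) -> (((15+(3*b))+((z*a)*y))+(((4+y)+(0*x))+((b*a)+8)))
Step 2: at RLR: (0*x) -> 0; overall: (((15+(3*b))+((z*a)*y))+(((4+y)+(0*x))+((b*a)+8))) -> (((15+(3*b))+((z*a)*y))+(((4+y)+0)+((b*a)+8)))
Step 3: at RL: ((4+y)+0) -> (4+y); overall: (((15+(3*b))+((z*a)*y))+(((4+y)+0)+((b*a)+8))) -> (((15+(3*b))+((z*a)*y))+((4+y)+((b*a)+8)))
Fixed point: (((15+(3*b))+((z*a)*y))+((4+y)+((b*a)+8)))

Answer: (((15+(3*b))+((z*a)*y))+((4+y)+((b*a)+8)))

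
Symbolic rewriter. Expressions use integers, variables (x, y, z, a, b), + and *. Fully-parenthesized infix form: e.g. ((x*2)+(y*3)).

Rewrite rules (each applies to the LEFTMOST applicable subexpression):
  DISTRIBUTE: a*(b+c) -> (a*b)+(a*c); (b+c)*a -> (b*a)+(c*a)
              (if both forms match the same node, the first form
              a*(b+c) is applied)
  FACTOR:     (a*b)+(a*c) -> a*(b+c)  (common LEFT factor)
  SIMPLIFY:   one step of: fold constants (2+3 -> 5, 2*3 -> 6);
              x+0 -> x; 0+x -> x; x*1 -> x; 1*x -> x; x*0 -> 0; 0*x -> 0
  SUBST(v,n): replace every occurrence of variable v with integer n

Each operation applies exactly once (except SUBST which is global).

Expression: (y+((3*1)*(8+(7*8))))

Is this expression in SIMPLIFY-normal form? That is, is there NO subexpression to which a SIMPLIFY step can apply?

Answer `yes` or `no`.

Expression: (y+((3*1)*(8+(7*8))))
Scanning for simplifiable subexpressions (pre-order)...
  at root: (y+((3*1)*(8+(7*8)))) (not simplifiable)
  at R: ((3*1)*(8+(7*8))) (not simplifiable)
  at RL: (3*1) (SIMPLIFIABLE)
  at RR: (8+(7*8)) (not simplifiable)
  at RRR: (7*8) (SIMPLIFIABLE)
Found simplifiable subexpr at path RL: (3*1)
One SIMPLIFY step would give: (y+(3*(8+(7*8))))
-> NOT in normal form.

Answer: no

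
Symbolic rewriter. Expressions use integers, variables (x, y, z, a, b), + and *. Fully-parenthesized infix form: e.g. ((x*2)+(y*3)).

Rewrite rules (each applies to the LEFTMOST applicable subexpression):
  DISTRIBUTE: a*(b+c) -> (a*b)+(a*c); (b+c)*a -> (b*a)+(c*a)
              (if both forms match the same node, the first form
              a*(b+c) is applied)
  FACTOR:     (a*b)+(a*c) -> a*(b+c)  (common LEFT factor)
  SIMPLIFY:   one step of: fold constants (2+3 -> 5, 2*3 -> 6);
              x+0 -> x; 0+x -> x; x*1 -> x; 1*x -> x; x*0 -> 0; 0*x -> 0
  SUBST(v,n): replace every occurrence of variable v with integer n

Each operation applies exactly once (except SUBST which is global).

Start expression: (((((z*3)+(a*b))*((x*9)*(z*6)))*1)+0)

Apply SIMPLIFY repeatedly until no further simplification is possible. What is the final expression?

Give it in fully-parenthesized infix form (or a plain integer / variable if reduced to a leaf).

Start: (((((z*3)+(a*b))*((x*9)*(z*6)))*1)+0)
Step 1: at root: (((((z*3)+(a*b))*((x*9)*(z*6)))*1)+0) -> ((((z*3)+(a*b))*((x*9)*(z*6)))*1); overall: (((((z*3)+(a*b))*((x*9)*(z*6)))*1)+0) -> ((((z*3)+(a*b))*((x*9)*(z*6)))*1)
Step 2: at root: ((((z*3)+(a*b))*((x*9)*(z*6)))*1) -> (((z*3)+(a*b))*((x*9)*(z*6))); overall: ((((z*3)+(a*b))*((x*9)*(z*6)))*1) -> (((z*3)+(a*b))*((x*9)*(z*6)))
Fixed point: (((z*3)+(a*b))*((x*9)*(z*6)))

Answer: (((z*3)+(a*b))*((x*9)*(z*6)))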